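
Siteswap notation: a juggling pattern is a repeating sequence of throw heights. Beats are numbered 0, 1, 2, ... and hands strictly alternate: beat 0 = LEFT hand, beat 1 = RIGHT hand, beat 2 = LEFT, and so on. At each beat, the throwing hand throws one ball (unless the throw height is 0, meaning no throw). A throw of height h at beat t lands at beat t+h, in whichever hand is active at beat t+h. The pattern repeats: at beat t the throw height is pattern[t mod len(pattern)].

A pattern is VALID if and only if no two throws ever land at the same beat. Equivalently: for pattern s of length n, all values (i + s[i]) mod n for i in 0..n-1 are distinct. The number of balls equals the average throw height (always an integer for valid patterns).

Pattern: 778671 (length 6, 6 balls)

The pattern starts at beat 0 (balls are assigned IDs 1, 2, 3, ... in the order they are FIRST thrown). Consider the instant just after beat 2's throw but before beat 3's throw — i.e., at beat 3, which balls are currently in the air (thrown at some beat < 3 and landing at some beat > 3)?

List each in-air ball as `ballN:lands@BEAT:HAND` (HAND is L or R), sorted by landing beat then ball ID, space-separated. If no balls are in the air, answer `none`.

Beat 0 (L): throw ball1 h=7 -> lands@7:R; in-air after throw: [b1@7:R]
Beat 1 (R): throw ball2 h=7 -> lands@8:L; in-air after throw: [b1@7:R b2@8:L]
Beat 2 (L): throw ball3 h=8 -> lands@10:L; in-air after throw: [b1@7:R b2@8:L b3@10:L]
Beat 3 (R): throw ball4 h=6 -> lands@9:R; in-air after throw: [b1@7:R b2@8:L b4@9:R b3@10:L]

Answer: ball1:lands@7:R ball2:lands@8:L ball3:lands@10:L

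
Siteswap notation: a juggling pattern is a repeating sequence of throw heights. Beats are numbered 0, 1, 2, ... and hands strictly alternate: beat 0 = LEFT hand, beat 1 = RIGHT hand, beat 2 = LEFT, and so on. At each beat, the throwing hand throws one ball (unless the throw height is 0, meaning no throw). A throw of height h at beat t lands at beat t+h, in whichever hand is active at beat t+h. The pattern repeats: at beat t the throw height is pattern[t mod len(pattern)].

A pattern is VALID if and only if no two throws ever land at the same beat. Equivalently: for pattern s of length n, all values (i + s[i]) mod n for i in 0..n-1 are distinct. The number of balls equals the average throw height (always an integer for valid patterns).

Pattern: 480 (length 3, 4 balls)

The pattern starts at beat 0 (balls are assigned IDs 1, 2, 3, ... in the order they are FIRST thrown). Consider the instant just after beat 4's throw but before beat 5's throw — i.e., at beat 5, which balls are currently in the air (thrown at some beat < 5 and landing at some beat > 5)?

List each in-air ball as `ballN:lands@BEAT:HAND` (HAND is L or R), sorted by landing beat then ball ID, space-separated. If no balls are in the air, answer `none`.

Answer: ball3:lands@7:R ball2:lands@9:R ball1:lands@12:L

Derivation:
Beat 0 (L): throw ball1 h=4 -> lands@4:L; in-air after throw: [b1@4:L]
Beat 1 (R): throw ball2 h=8 -> lands@9:R; in-air after throw: [b1@4:L b2@9:R]
Beat 3 (R): throw ball3 h=4 -> lands@7:R; in-air after throw: [b1@4:L b3@7:R b2@9:R]
Beat 4 (L): throw ball1 h=8 -> lands@12:L; in-air after throw: [b3@7:R b2@9:R b1@12:L]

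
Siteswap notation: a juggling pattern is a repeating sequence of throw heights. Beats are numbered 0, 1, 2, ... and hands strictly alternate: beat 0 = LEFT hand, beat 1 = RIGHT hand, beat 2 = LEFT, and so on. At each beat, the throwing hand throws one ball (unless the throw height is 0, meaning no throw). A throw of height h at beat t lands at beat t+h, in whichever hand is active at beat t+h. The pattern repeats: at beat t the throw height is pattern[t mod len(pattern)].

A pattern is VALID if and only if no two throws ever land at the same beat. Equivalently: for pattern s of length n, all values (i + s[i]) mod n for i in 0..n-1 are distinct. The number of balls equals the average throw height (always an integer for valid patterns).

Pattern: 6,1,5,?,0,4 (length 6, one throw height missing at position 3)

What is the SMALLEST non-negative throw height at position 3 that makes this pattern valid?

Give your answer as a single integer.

i=0: (0 + 6) mod 6 = 0
i=1: (1 + 1) mod 6 = 2
i=2: (2 + 5) mod 6 = 1
i=3: s[i]=? (unknown)
i=4: (4 + 0) mod 6 = 4
i=5: (5 + 4) mod 6 = 3
Known residues: [0, 1, 2, 3, 4]; need a permutation of 0..5, so missing residue r = 5
Need (3 + s) mod 6 = 5; smallest s = (5 - 3) mod 6 = 2

Answer: 2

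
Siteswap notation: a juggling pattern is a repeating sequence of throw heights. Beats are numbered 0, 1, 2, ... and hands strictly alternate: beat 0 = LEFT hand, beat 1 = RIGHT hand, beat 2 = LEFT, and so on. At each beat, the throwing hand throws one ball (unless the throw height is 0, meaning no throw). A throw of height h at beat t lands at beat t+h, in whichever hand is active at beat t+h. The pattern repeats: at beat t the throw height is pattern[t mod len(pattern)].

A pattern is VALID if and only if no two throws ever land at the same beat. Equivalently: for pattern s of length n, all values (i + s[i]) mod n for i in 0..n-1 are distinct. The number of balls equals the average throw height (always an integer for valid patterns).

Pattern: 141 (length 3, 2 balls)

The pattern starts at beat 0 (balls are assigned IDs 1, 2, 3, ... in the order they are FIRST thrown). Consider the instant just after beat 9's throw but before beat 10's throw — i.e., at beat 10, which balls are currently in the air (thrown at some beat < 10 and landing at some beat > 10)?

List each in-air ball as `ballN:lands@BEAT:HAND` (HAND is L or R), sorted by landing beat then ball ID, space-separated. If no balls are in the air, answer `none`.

Answer: ball1:lands@11:R

Derivation:
Beat 0 (L): throw ball1 h=1 -> lands@1:R; in-air after throw: [b1@1:R]
Beat 1 (R): throw ball1 h=4 -> lands@5:R; in-air after throw: [b1@5:R]
Beat 2 (L): throw ball2 h=1 -> lands@3:R; in-air after throw: [b2@3:R b1@5:R]
Beat 3 (R): throw ball2 h=1 -> lands@4:L; in-air after throw: [b2@4:L b1@5:R]
Beat 4 (L): throw ball2 h=4 -> lands@8:L; in-air after throw: [b1@5:R b2@8:L]
Beat 5 (R): throw ball1 h=1 -> lands@6:L; in-air after throw: [b1@6:L b2@8:L]
Beat 6 (L): throw ball1 h=1 -> lands@7:R; in-air after throw: [b1@7:R b2@8:L]
Beat 7 (R): throw ball1 h=4 -> lands@11:R; in-air after throw: [b2@8:L b1@11:R]
Beat 8 (L): throw ball2 h=1 -> lands@9:R; in-air after throw: [b2@9:R b1@11:R]
Beat 9 (R): throw ball2 h=1 -> lands@10:L; in-air after throw: [b2@10:L b1@11:R]
Beat 10 (L): throw ball2 h=4 -> lands@14:L; in-air after throw: [b1@11:R b2@14:L]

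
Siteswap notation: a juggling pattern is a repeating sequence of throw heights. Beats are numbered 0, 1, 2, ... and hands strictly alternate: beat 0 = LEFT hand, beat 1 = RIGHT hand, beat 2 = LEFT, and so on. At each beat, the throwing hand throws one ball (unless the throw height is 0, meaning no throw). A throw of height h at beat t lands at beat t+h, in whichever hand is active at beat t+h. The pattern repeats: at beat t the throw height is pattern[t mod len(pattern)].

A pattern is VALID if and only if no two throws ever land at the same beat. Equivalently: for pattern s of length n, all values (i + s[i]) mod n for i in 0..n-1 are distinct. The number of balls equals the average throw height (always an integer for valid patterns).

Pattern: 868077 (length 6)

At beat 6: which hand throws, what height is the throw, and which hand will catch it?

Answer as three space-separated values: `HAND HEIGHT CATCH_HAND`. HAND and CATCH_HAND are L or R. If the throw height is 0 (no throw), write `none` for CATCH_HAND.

Beat 6: 6 mod 2 = 0, so hand = L
Throw height = pattern[6 mod 6] = pattern[0] = 8
Lands at beat 6+8=14, 14 mod 2 = 0, so catch hand = L

Answer: L 8 L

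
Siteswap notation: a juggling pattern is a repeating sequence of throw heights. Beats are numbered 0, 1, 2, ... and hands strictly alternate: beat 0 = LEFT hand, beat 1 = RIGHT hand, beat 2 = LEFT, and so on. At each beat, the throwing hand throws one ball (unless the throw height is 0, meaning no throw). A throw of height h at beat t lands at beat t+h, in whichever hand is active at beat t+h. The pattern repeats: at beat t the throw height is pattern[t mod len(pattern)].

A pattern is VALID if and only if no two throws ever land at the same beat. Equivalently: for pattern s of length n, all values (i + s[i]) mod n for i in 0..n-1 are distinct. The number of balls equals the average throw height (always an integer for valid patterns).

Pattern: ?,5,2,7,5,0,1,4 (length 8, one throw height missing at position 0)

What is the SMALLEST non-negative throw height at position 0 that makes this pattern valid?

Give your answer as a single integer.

Answer: 0

Derivation:
i=0: s[i]=? (unknown)
i=1: (1 + 5) mod 8 = 6
i=2: (2 + 2) mod 8 = 4
i=3: (3 + 7) mod 8 = 2
i=4: (4 + 5) mod 8 = 1
i=5: (5 + 0) mod 8 = 5
i=6: (6 + 1) mod 8 = 7
i=7: (7 + 4) mod 8 = 3
Known residues: [1, 2, 3, 4, 5, 6, 7]; need a permutation of 0..7, so missing residue r = 0
Need (0 + s) mod 8 = 0; smallest s = (0 - 0) mod 8 = 0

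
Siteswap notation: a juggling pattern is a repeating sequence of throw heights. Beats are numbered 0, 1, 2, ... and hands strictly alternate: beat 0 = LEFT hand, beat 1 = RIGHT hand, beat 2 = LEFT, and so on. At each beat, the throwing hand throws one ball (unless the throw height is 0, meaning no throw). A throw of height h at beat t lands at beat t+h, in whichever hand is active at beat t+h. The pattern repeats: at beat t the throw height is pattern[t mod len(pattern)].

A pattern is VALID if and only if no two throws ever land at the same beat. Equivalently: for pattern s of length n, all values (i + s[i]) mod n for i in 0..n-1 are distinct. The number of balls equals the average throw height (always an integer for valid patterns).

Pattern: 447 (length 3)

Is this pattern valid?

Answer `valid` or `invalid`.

i=0: (i + s[i]) mod n = (0 + 4) mod 3 = 1
i=1: (i + s[i]) mod n = (1 + 4) mod 3 = 2
i=2: (i + s[i]) mod n = (2 + 7) mod 3 = 0
Residues: [1, 2, 0], distinct: True

Answer: valid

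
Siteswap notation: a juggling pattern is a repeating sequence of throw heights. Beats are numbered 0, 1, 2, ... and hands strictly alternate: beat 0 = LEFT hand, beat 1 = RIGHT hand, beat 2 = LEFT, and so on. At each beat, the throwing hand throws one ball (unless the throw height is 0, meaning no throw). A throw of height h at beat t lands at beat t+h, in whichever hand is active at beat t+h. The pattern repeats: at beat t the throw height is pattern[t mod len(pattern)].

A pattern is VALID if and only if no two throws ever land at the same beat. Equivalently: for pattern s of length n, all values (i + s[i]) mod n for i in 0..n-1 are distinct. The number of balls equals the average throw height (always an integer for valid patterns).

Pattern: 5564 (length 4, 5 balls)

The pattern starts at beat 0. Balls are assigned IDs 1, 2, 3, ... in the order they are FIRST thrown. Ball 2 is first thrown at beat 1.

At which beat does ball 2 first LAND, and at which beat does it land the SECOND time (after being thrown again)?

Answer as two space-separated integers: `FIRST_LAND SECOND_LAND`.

Beat 0 (L): throw ball1 h=5 -> lands@5:R; in-air after throw: [b1@5:R]
Beat 1 (R): throw ball2 h=5 -> lands@6:L; in-air after throw: [b1@5:R b2@6:L]
Beat 2 (L): throw ball3 h=6 -> lands@8:L; in-air after throw: [b1@5:R b2@6:L b3@8:L]
Beat 3 (R): throw ball4 h=4 -> lands@7:R; in-air after throw: [b1@5:R b2@6:L b4@7:R b3@8:L]
Beat 4 (L): throw ball5 h=5 -> lands@9:R; in-air after throw: [b1@5:R b2@6:L b4@7:R b3@8:L b5@9:R]
Beat 5 (R): throw ball1 h=5 -> lands@10:L; in-air after throw: [b2@6:L b4@7:R b3@8:L b5@9:R b1@10:L]
Beat 6 (L): throw ball2 h=6 -> lands@12:L; in-air after throw: [b4@7:R b3@8:L b5@9:R b1@10:L b2@12:L]
Beat 7 (R): throw ball4 h=4 -> lands@11:R; in-air after throw: [b3@8:L b5@9:R b1@10:L b4@11:R b2@12:L]
Beat 8 (L): throw ball3 h=5 -> lands@13:R; in-air after throw: [b5@9:R b1@10:L b4@11:R b2@12:L b3@13:R]
Beat 9 (R): throw ball5 h=5 -> lands@14:L; in-air after throw: [b1@10:L b4@11:R b2@12:L b3@13:R b5@14:L]
Beat 10 (L): throw ball1 h=6 -> lands@16:L; in-air after throw: [b4@11:R b2@12:L b3@13:R b5@14:L b1@16:L]
Beat 11 (R): throw ball4 h=4 -> lands@15:R; in-air after throw: [b2@12:L b3@13:R b5@14:L b4@15:R b1@16:L]
Beat 12 (L): throw ball2 h=5 -> lands@17:R; in-air after throw: [b3@13:R b5@14:L b4@15:R b1@16:L b2@17:R]
Ball 2: thrown@1 h=5 -> first land @6; rethrown@6 h=6 -> second land @12

Answer: 6 12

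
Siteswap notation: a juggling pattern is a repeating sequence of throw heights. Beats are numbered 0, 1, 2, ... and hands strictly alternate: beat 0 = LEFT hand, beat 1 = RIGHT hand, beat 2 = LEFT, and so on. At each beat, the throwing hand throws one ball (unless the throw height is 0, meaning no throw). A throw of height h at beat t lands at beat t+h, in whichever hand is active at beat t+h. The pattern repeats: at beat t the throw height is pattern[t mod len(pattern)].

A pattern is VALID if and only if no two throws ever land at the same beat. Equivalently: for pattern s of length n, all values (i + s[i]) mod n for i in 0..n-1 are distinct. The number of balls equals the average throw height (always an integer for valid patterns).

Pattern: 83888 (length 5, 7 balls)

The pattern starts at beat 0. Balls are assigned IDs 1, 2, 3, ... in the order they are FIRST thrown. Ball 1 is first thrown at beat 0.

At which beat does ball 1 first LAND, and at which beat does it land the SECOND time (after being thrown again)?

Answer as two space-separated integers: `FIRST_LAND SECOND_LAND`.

Answer: 8 16

Derivation:
Beat 0 (L): throw ball1 h=8 -> lands@8:L; in-air after throw: [b1@8:L]
Beat 1 (R): throw ball2 h=3 -> lands@4:L; in-air after throw: [b2@4:L b1@8:L]
Beat 2 (L): throw ball3 h=8 -> lands@10:L; in-air after throw: [b2@4:L b1@8:L b3@10:L]
Beat 3 (R): throw ball4 h=8 -> lands@11:R; in-air after throw: [b2@4:L b1@8:L b3@10:L b4@11:R]
Beat 4 (L): throw ball2 h=8 -> lands@12:L; in-air after throw: [b1@8:L b3@10:L b4@11:R b2@12:L]
Beat 5 (R): throw ball5 h=8 -> lands@13:R; in-air after throw: [b1@8:L b3@10:L b4@11:R b2@12:L b5@13:R]
Beat 6 (L): throw ball6 h=3 -> lands@9:R; in-air after throw: [b1@8:L b6@9:R b3@10:L b4@11:R b2@12:L b5@13:R]
Beat 7 (R): throw ball7 h=8 -> lands@15:R; in-air after throw: [b1@8:L b6@9:R b3@10:L b4@11:R b2@12:L b5@13:R b7@15:R]
Beat 8 (L): throw ball1 h=8 -> lands@16:L; in-air after throw: [b6@9:R b3@10:L b4@11:R b2@12:L b5@13:R b7@15:R b1@16:L]
Beat 9 (R): throw ball6 h=8 -> lands@17:R; in-air after throw: [b3@10:L b4@11:R b2@12:L b5@13:R b7@15:R b1@16:L b6@17:R]
Beat 10 (L): throw ball3 h=8 -> lands@18:L; in-air after throw: [b4@11:R b2@12:L b5@13:R b7@15:R b1@16:L b6@17:R b3@18:L]
Beat 11 (R): throw ball4 h=3 -> lands@14:L; in-air after throw: [b2@12:L b5@13:R b4@14:L b7@15:R b1@16:L b6@17:R b3@18:L]
Beat 12 (L): throw ball2 h=8 -> lands@20:L; in-air after throw: [b5@13:R b4@14:L b7@15:R b1@16:L b6@17:R b3@18:L b2@20:L]
Beat 13 (R): throw ball5 h=8 -> lands@21:R; in-air after throw: [b4@14:L b7@15:R b1@16:L b6@17:R b3@18:L b2@20:L b5@21:R]
Beat 14 (L): throw ball4 h=8 -> lands@22:L; in-air after throw: [b7@15:R b1@16:L b6@17:R b3@18:L b2@20:L b5@21:R b4@22:L]
Beat 15 (R): throw ball7 h=8 -> lands@23:R; in-air after throw: [b1@16:L b6@17:R b3@18:L b2@20:L b5@21:R b4@22:L b7@23:R]
Ball 1: thrown@0 h=8 -> first land @8; rethrown@8 h=8 -> second land @16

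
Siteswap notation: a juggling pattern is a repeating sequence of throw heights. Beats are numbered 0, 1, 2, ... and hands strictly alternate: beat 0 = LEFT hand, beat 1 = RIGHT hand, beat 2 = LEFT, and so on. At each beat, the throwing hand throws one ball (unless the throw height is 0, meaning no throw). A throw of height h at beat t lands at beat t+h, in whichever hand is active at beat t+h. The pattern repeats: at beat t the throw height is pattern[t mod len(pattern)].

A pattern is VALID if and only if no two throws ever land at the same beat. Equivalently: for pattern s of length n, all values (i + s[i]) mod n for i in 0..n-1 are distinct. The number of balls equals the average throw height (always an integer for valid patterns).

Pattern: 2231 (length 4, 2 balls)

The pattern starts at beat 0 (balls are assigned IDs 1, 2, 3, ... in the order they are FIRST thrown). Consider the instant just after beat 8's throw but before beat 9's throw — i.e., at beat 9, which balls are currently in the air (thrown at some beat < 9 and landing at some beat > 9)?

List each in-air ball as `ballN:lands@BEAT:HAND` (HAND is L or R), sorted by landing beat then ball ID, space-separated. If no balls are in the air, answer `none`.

Beat 0 (L): throw ball1 h=2 -> lands@2:L; in-air after throw: [b1@2:L]
Beat 1 (R): throw ball2 h=2 -> lands@3:R; in-air after throw: [b1@2:L b2@3:R]
Beat 2 (L): throw ball1 h=3 -> lands@5:R; in-air after throw: [b2@3:R b1@5:R]
Beat 3 (R): throw ball2 h=1 -> lands@4:L; in-air after throw: [b2@4:L b1@5:R]
Beat 4 (L): throw ball2 h=2 -> lands@6:L; in-air after throw: [b1@5:R b2@6:L]
Beat 5 (R): throw ball1 h=2 -> lands@7:R; in-air after throw: [b2@6:L b1@7:R]
Beat 6 (L): throw ball2 h=3 -> lands@9:R; in-air after throw: [b1@7:R b2@9:R]
Beat 7 (R): throw ball1 h=1 -> lands@8:L; in-air after throw: [b1@8:L b2@9:R]
Beat 8 (L): throw ball1 h=2 -> lands@10:L; in-air after throw: [b2@9:R b1@10:L]
Beat 9 (R): throw ball2 h=2 -> lands@11:R; in-air after throw: [b1@10:L b2@11:R]

Answer: ball1:lands@10:L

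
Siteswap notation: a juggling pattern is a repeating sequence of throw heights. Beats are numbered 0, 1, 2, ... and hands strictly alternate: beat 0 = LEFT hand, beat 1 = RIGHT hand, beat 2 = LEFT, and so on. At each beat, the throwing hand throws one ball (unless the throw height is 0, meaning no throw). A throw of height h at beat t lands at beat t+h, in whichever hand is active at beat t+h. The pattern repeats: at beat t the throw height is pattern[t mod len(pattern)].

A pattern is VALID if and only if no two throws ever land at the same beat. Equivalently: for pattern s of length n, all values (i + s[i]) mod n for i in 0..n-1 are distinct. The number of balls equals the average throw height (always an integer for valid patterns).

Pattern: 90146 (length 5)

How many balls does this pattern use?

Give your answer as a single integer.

Pattern = [9, 0, 1, 4, 6], length n = 5
  position 0: throw height = 9, running sum = 9
  position 1: throw height = 0, running sum = 9
  position 2: throw height = 1, running sum = 10
  position 3: throw height = 4, running sum = 14
  position 4: throw height = 6, running sum = 20
Total sum = 20; balls = sum / n = 20 / 5 = 4

Answer: 4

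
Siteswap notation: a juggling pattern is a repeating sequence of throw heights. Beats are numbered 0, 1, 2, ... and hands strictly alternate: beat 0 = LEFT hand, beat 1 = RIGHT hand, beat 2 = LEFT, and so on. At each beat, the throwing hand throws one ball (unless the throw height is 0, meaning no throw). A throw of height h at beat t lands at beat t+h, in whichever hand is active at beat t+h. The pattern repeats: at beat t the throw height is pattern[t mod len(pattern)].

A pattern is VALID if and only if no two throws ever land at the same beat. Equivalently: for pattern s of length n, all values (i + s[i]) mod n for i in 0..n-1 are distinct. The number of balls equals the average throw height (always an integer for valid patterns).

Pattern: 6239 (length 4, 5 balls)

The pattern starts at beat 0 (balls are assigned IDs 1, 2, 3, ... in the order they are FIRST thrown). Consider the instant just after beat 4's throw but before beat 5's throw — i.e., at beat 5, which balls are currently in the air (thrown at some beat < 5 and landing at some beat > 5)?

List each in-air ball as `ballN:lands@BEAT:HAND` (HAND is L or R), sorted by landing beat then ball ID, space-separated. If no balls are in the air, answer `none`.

Answer: ball1:lands@6:L ball4:lands@10:L ball2:lands@12:L

Derivation:
Beat 0 (L): throw ball1 h=6 -> lands@6:L; in-air after throw: [b1@6:L]
Beat 1 (R): throw ball2 h=2 -> lands@3:R; in-air after throw: [b2@3:R b1@6:L]
Beat 2 (L): throw ball3 h=3 -> lands@5:R; in-air after throw: [b2@3:R b3@5:R b1@6:L]
Beat 3 (R): throw ball2 h=9 -> lands@12:L; in-air after throw: [b3@5:R b1@6:L b2@12:L]
Beat 4 (L): throw ball4 h=6 -> lands@10:L; in-air after throw: [b3@5:R b1@6:L b4@10:L b2@12:L]
Beat 5 (R): throw ball3 h=2 -> lands@7:R; in-air after throw: [b1@6:L b3@7:R b4@10:L b2@12:L]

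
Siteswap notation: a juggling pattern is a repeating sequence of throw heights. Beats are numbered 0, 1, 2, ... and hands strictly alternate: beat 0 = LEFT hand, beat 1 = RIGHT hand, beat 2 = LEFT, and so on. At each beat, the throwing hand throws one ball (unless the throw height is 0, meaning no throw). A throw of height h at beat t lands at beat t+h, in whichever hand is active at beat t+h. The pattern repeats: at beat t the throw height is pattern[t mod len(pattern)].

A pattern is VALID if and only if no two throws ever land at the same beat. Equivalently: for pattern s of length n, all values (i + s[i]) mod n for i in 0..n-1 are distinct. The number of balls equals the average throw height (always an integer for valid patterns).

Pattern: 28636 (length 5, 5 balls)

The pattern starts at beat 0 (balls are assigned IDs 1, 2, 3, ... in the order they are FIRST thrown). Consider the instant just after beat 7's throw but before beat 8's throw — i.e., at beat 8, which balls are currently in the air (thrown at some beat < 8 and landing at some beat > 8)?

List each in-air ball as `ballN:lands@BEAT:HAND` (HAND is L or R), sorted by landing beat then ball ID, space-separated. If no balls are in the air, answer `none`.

Answer: ball2:lands@9:R ball4:lands@10:L ball5:lands@13:R ball3:lands@14:L

Derivation:
Beat 0 (L): throw ball1 h=2 -> lands@2:L; in-air after throw: [b1@2:L]
Beat 1 (R): throw ball2 h=8 -> lands@9:R; in-air after throw: [b1@2:L b2@9:R]
Beat 2 (L): throw ball1 h=6 -> lands@8:L; in-air after throw: [b1@8:L b2@9:R]
Beat 3 (R): throw ball3 h=3 -> lands@6:L; in-air after throw: [b3@6:L b1@8:L b2@9:R]
Beat 4 (L): throw ball4 h=6 -> lands@10:L; in-air after throw: [b3@6:L b1@8:L b2@9:R b4@10:L]
Beat 5 (R): throw ball5 h=2 -> lands@7:R; in-air after throw: [b3@6:L b5@7:R b1@8:L b2@9:R b4@10:L]
Beat 6 (L): throw ball3 h=8 -> lands@14:L; in-air after throw: [b5@7:R b1@8:L b2@9:R b4@10:L b3@14:L]
Beat 7 (R): throw ball5 h=6 -> lands@13:R; in-air after throw: [b1@8:L b2@9:R b4@10:L b5@13:R b3@14:L]
Beat 8 (L): throw ball1 h=3 -> lands@11:R; in-air after throw: [b2@9:R b4@10:L b1@11:R b5@13:R b3@14:L]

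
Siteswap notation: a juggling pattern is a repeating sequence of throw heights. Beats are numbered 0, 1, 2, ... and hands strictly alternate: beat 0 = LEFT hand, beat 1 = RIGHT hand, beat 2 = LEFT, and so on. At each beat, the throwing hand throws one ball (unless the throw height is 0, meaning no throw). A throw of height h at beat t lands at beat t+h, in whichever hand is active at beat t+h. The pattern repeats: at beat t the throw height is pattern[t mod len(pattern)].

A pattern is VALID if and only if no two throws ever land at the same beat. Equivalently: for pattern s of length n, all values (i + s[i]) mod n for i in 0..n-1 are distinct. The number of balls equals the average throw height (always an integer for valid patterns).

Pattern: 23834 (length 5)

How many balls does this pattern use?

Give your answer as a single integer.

Pattern = [2, 3, 8, 3, 4], length n = 5
  position 0: throw height = 2, running sum = 2
  position 1: throw height = 3, running sum = 5
  position 2: throw height = 8, running sum = 13
  position 3: throw height = 3, running sum = 16
  position 4: throw height = 4, running sum = 20
Total sum = 20; balls = sum / n = 20 / 5 = 4

Answer: 4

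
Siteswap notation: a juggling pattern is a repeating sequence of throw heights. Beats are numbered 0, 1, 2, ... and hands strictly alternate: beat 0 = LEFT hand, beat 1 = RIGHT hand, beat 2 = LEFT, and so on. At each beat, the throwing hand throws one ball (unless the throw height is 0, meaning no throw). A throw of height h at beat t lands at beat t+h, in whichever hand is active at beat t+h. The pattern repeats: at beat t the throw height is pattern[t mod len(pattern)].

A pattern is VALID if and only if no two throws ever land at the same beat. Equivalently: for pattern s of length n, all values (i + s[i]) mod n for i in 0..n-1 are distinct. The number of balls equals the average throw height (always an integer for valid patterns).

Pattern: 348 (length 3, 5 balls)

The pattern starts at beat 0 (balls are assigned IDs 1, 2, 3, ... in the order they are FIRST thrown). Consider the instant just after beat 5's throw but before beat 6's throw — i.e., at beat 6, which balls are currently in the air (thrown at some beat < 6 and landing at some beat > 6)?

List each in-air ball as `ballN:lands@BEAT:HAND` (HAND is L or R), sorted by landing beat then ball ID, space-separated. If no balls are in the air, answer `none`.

Beat 0 (L): throw ball1 h=3 -> lands@3:R; in-air after throw: [b1@3:R]
Beat 1 (R): throw ball2 h=4 -> lands@5:R; in-air after throw: [b1@3:R b2@5:R]
Beat 2 (L): throw ball3 h=8 -> lands@10:L; in-air after throw: [b1@3:R b2@5:R b3@10:L]
Beat 3 (R): throw ball1 h=3 -> lands@6:L; in-air after throw: [b2@5:R b1@6:L b3@10:L]
Beat 4 (L): throw ball4 h=4 -> lands@8:L; in-air after throw: [b2@5:R b1@6:L b4@8:L b3@10:L]
Beat 5 (R): throw ball2 h=8 -> lands@13:R; in-air after throw: [b1@6:L b4@8:L b3@10:L b2@13:R]
Beat 6 (L): throw ball1 h=3 -> lands@9:R; in-air after throw: [b4@8:L b1@9:R b3@10:L b2@13:R]

Answer: ball4:lands@8:L ball3:lands@10:L ball2:lands@13:R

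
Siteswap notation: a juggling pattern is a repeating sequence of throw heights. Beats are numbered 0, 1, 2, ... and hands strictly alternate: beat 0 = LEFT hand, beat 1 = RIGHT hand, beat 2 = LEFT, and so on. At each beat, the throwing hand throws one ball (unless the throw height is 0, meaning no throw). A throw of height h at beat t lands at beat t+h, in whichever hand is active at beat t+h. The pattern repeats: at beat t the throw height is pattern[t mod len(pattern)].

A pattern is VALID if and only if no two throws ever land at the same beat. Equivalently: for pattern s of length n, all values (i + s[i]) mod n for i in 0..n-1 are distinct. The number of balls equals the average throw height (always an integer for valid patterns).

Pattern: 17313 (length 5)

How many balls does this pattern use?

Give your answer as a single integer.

Pattern = [1, 7, 3, 1, 3], length n = 5
  position 0: throw height = 1, running sum = 1
  position 1: throw height = 7, running sum = 8
  position 2: throw height = 3, running sum = 11
  position 3: throw height = 1, running sum = 12
  position 4: throw height = 3, running sum = 15
Total sum = 15; balls = sum / n = 15 / 5 = 3

Answer: 3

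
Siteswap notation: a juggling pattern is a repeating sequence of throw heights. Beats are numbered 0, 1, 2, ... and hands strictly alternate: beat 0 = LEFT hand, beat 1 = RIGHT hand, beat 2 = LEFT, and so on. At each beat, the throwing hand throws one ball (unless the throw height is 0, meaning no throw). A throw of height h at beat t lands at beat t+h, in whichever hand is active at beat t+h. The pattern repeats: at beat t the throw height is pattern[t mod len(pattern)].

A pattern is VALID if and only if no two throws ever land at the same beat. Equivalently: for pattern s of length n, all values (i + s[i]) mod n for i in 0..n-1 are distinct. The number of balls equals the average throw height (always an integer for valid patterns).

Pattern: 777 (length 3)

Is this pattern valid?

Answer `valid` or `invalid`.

i=0: (i + s[i]) mod n = (0 + 7) mod 3 = 1
i=1: (i + s[i]) mod n = (1 + 7) mod 3 = 2
i=2: (i + s[i]) mod n = (2 + 7) mod 3 = 0
Residues: [1, 2, 0], distinct: True

Answer: valid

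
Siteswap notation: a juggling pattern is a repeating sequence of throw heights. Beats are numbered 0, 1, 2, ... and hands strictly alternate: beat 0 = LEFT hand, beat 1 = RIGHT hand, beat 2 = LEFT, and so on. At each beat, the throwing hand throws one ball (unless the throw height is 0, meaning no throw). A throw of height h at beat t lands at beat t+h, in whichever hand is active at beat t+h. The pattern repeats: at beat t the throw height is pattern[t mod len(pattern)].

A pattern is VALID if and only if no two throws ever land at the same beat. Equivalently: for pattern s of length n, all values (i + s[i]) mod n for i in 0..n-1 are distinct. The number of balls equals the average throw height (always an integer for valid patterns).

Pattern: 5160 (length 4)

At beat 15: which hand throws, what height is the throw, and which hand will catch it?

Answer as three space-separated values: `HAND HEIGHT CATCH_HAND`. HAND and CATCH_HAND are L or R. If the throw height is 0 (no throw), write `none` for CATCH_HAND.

Answer: R 0 none

Derivation:
Beat 15: 15 mod 2 = 1, so hand = R
Throw height = pattern[15 mod 4] = pattern[3] = 0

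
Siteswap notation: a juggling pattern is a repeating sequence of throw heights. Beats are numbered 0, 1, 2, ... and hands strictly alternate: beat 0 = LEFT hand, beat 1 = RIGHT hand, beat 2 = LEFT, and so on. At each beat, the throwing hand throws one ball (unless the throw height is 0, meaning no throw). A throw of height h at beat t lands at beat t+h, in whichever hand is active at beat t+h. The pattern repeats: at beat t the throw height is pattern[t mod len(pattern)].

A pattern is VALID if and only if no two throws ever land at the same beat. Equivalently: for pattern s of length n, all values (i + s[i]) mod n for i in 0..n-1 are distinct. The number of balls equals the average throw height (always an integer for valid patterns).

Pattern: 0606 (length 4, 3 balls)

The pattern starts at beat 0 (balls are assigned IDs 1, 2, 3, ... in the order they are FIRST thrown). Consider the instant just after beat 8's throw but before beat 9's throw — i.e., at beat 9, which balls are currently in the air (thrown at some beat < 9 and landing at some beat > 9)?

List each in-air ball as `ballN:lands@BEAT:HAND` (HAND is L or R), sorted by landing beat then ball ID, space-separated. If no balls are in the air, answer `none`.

Beat 1 (R): throw ball1 h=6 -> lands@7:R; in-air after throw: [b1@7:R]
Beat 3 (R): throw ball2 h=6 -> lands@9:R; in-air after throw: [b1@7:R b2@9:R]
Beat 5 (R): throw ball3 h=6 -> lands@11:R; in-air after throw: [b1@7:R b2@9:R b3@11:R]
Beat 7 (R): throw ball1 h=6 -> lands@13:R; in-air after throw: [b2@9:R b3@11:R b1@13:R]
Beat 9 (R): throw ball2 h=6 -> lands@15:R; in-air after throw: [b3@11:R b1@13:R b2@15:R]

Answer: ball3:lands@11:R ball1:lands@13:R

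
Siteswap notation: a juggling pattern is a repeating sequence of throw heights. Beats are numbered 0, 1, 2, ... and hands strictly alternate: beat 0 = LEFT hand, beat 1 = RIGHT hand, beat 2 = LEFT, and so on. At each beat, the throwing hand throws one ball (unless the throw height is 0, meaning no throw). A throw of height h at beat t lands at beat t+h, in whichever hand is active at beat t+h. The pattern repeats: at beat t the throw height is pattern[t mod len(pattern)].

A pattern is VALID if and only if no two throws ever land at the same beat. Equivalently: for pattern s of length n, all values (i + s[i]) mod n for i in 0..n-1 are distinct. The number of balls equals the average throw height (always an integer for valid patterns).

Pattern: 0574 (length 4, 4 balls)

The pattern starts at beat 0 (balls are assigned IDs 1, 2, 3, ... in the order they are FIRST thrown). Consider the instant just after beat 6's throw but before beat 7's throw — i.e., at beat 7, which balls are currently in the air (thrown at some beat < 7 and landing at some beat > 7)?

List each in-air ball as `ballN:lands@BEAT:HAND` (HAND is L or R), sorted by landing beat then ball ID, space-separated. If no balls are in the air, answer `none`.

Answer: ball2:lands@9:R ball4:lands@10:L ball1:lands@13:R

Derivation:
Beat 1 (R): throw ball1 h=5 -> lands@6:L; in-air after throw: [b1@6:L]
Beat 2 (L): throw ball2 h=7 -> lands@9:R; in-air after throw: [b1@6:L b2@9:R]
Beat 3 (R): throw ball3 h=4 -> lands@7:R; in-air after throw: [b1@6:L b3@7:R b2@9:R]
Beat 5 (R): throw ball4 h=5 -> lands@10:L; in-air after throw: [b1@6:L b3@7:R b2@9:R b4@10:L]
Beat 6 (L): throw ball1 h=7 -> lands@13:R; in-air after throw: [b3@7:R b2@9:R b4@10:L b1@13:R]
Beat 7 (R): throw ball3 h=4 -> lands@11:R; in-air after throw: [b2@9:R b4@10:L b3@11:R b1@13:R]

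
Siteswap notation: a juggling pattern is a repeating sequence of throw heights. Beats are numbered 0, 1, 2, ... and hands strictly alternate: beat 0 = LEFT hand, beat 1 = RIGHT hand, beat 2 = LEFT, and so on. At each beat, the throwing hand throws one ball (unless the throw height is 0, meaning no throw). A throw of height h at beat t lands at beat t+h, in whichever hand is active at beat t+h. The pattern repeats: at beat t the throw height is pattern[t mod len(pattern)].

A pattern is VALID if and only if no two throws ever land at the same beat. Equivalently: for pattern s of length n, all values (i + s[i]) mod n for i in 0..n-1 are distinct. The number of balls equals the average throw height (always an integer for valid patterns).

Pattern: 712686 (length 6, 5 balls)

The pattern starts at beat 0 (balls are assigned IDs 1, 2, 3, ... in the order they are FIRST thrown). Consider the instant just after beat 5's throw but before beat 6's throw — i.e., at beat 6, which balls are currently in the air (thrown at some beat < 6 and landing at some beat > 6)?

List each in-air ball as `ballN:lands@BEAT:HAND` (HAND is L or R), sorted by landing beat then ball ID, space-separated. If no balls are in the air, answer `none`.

Answer: ball1:lands@7:R ball3:lands@9:R ball4:lands@11:R ball2:lands@12:L

Derivation:
Beat 0 (L): throw ball1 h=7 -> lands@7:R; in-air after throw: [b1@7:R]
Beat 1 (R): throw ball2 h=1 -> lands@2:L; in-air after throw: [b2@2:L b1@7:R]
Beat 2 (L): throw ball2 h=2 -> lands@4:L; in-air after throw: [b2@4:L b1@7:R]
Beat 3 (R): throw ball3 h=6 -> lands@9:R; in-air after throw: [b2@4:L b1@7:R b3@9:R]
Beat 4 (L): throw ball2 h=8 -> lands@12:L; in-air after throw: [b1@7:R b3@9:R b2@12:L]
Beat 5 (R): throw ball4 h=6 -> lands@11:R; in-air after throw: [b1@7:R b3@9:R b4@11:R b2@12:L]
Beat 6 (L): throw ball5 h=7 -> lands@13:R; in-air after throw: [b1@7:R b3@9:R b4@11:R b2@12:L b5@13:R]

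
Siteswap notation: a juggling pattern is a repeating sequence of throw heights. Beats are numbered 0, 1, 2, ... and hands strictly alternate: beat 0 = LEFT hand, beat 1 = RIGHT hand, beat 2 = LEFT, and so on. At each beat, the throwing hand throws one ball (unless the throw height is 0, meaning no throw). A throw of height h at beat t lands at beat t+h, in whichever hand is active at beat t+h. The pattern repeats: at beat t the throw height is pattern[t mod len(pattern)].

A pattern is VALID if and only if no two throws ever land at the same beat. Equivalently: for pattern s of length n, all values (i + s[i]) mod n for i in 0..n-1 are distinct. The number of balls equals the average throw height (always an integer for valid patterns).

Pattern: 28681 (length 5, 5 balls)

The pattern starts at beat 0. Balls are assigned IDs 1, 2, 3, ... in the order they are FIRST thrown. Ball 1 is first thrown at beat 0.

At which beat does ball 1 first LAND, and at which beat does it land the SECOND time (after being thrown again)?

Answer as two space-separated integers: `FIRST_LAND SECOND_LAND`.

Answer: 2 8

Derivation:
Beat 0 (L): throw ball1 h=2 -> lands@2:L; in-air after throw: [b1@2:L]
Beat 1 (R): throw ball2 h=8 -> lands@9:R; in-air after throw: [b1@2:L b2@9:R]
Beat 2 (L): throw ball1 h=6 -> lands@8:L; in-air after throw: [b1@8:L b2@9:R]
Beat 3 (R): throw ball3 h=8 -> lands@11:R; in-air after throw: [b1@8:L b2@9:R b3@11:R]
Beat 4 (L): throw ball4 h=1 -> lands@5:R; in-air after throw: [b4@5:R b1@8:L b2@9:R b3@11:R]
Beat 5 (R): throw ball4 h=2 -> lands@7:R; in-air after throw: [b4@7:R b1@8:L b2@9:R b3@11:R]
Beat 6 (L): throw ball5 h=8 -> lands@14:L; in-air after throw: [b4@7:R b1@8:L b2@9:R b3@11:R b5@14:L]
Beat 7 (R): throw ball4 h=6 -> lands@13:R; in-air after throw: [b1@8:L b2@9:R b3@11:R b4@13:R b5@14:L]
Beat 8 (L): throw ball1 h=8 -> lands@16:L; in-air after throw: [b2@9:R b3@11:R b4@13:R b5@14:L b1@16:L]
Ball 1: thrown@0 h=2 -> first land @2; rethrown@2 h=6 -> second land @8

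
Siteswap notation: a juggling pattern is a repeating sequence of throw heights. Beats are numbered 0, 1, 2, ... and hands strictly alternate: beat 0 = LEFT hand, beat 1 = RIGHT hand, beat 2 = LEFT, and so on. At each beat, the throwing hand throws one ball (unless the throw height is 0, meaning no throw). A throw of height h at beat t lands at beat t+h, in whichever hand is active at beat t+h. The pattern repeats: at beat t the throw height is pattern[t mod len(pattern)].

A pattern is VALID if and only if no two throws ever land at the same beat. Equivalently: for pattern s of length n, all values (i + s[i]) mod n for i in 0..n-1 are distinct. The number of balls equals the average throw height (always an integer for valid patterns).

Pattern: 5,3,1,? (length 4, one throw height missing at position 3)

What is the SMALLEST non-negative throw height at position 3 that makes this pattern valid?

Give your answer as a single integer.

Answer: 3

Derivation:
i=0: (0 + 5) mod 4 = 1
i=1: (1 + 3) mod 4 = 0
i=2: (2 + 1) mod 4 = 3
i=3: s[i]=? (unknown)
Known residues: [0, 1, 3]; need a permutation of 0..3, so missing residue r = 2
Need (3 + s) mod 4 = 2; smallest s = (2 - 3) mod 4 = 3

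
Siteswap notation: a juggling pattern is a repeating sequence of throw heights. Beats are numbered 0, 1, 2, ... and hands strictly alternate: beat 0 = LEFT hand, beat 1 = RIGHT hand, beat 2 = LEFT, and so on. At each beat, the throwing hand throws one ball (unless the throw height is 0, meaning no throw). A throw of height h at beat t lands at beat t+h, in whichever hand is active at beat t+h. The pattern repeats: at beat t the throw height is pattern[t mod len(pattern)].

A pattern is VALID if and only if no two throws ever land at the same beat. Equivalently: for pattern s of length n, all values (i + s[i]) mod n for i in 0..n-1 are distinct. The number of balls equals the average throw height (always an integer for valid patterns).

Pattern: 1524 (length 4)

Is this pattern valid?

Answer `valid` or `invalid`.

i=0: (i + s[i]) mod n = (0 + 1) mod 4 = 1
i=1: (i + s[i]) mod n = (1 + 5) mod 4 = 2
i=2: (i + s[i]) mod n = (2 + 2) mod 4 = 0
i=3: (i + s[i]) mod n = (3 + 4) mod 4 = 3
Residues: [1, 2, 0, 3], distinct: True

Answer: valid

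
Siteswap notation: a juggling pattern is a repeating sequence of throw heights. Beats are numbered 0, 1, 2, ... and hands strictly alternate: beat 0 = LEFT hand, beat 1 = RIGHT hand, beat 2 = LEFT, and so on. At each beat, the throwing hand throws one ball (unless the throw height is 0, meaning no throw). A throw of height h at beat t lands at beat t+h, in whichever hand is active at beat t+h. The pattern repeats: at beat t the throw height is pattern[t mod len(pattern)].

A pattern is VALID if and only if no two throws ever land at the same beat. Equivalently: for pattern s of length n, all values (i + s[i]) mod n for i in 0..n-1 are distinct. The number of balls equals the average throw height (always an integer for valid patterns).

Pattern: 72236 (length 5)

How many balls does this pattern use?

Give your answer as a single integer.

Pattern = [7, 2, 2, 3, 6], length n = 5
  position 0: throw height = 7, running sum = 7
  position 1: throw height = 2, running sum = 9
  position 2: throw height = 2, running sum = 11
  position 3: throw height = 3, running sum = 14
  position 4: throw height = 6, running sum = 20
Total sum = 20; balls = sum / n = 20 / 5 = 4

Answer: 4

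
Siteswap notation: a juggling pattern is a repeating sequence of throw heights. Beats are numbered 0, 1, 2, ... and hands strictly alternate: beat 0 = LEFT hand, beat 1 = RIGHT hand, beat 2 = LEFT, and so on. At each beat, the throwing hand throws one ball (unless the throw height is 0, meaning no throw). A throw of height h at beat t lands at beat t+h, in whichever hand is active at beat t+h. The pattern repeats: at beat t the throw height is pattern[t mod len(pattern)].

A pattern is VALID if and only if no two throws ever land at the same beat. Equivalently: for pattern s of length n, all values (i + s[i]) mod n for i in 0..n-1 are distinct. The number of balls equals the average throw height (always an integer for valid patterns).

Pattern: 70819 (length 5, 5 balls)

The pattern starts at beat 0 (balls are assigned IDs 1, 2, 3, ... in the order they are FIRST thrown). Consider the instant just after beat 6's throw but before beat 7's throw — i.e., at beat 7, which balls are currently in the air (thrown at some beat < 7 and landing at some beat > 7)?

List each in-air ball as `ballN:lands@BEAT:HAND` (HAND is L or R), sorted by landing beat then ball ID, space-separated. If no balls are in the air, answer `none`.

Beat 0 (L): throw ball1 h=7 -> lands@7:R; in-air after throw: [b1@7:R]
Beat 2 (L): throw ball2 h=8 -> lands@10:L; in-air after throw: [b1@7:R b2@10:L]
Beat 3 (R): throw ball3 h=1 -> lands@4:L; in-air after throw: [b3@4:L b1@7:R b2@10:L]
Beat 4 (L): throw ball3 h=9 -> lands@13:R; in-air after throw: [b1@7:R b2@10:L b3@13:R]
Beat 5 (R): throw ball4 h=7 -> lands@12:L; in-air after throw: [b1@7:R b2@10:L b4@12:L b3@13:R]
Beat 7 (R): throw ball1 h=8 -> lands@15:R; in-air after throw: [b2@10:L b4@12:L b3@13:R b1@15:R]

Answer: ball2:lands@10:L ball4:lands@12:L ball3:lands@13:R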